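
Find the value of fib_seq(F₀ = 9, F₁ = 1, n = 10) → F_2 = F_1 + F_0 = 10
F_3 = F_2 + F_1 = 11
F_4 = F_3 + F_2 = 21
...
= [9, 1, 10, 11, 21, 32, 53, 85, 138, 223]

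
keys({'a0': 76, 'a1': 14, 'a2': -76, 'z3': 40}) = ['a0', 'a1', 'a2', 'z3']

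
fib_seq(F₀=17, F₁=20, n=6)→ [17, 20, 37, 57, 94, 151]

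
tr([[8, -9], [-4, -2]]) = diagonal: 8 + (-2)
= 6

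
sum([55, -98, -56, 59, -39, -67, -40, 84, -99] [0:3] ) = slice → [55, -98, -56]
55 + (-98) + (-56)
= -99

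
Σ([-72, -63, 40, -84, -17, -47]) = (-72) + (-63) + 40 + (-84) + (-17) + (-47)
= -243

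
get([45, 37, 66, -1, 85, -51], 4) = 85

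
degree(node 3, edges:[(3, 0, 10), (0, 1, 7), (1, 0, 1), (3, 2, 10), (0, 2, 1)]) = incident: (3,0), (3,2)
= 2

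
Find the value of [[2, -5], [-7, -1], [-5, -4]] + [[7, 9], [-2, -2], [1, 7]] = [[9, 4], [-9, -3], [-4, 3]]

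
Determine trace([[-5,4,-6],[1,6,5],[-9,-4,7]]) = 8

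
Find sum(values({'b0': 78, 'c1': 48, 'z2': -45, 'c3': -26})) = 78 + 48 + (-45) + (-26)
= 55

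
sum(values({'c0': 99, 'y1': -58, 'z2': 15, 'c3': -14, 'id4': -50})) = -8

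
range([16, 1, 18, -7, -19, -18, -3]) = 37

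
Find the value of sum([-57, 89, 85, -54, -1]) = (-57) + 89 + 85 + (-54) + (-1)
= 62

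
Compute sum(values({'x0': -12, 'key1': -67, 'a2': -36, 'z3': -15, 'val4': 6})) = -124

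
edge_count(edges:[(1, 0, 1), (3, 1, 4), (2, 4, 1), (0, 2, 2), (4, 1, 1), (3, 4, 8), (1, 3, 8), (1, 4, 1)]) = 8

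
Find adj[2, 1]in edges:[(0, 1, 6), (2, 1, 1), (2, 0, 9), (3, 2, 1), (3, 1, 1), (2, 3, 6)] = 1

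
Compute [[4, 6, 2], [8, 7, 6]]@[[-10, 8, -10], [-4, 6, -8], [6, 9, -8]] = [[-52, 86, -104], [-72, 160, -184]]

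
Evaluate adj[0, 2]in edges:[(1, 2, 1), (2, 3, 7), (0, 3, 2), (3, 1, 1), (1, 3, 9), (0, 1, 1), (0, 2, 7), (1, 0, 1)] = 7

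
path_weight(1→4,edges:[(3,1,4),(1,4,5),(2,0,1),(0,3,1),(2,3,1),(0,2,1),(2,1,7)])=w(1→4)=5
= 5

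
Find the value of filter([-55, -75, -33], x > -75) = keep x where x > -75: -55✓, -75✗, -33✓
= [-55, -33]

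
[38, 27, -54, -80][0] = 38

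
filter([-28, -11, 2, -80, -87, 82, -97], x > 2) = [82]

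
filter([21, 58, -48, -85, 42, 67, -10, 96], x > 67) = [96]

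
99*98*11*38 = 4055436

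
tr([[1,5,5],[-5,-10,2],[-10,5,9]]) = diagonal: 1 + (-10) + 9
= 0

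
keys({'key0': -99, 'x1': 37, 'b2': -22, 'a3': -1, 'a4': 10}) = ['key0', 'x1', 'b2', 'a3', 'a4']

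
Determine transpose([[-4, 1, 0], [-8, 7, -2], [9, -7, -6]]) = [[-4, -8, 9], [1, 7, -7], [0, -2, -6]]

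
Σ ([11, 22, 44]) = 77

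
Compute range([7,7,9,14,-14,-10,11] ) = 28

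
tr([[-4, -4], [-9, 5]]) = diagonal: (-4) + 5
= 1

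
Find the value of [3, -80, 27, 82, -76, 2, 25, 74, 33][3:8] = [82, -76, 2, 25, 74]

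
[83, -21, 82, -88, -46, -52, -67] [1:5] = [-21, 82, -88, -46]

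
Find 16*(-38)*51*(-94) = 2914752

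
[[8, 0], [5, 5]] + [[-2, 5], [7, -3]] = [[6, 5], [12, 2]]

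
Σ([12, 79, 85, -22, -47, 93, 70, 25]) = 295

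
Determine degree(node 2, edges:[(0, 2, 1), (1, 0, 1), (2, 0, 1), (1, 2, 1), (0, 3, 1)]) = incident: (0,2), (2,0), (1,2)
= 3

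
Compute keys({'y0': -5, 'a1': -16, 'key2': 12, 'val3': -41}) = ['y0', 'a1', 'key2', 'val3']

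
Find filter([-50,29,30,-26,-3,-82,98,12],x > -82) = keep x where x > -82: -50✓, 29✓, 30✓, -26✓, -3✓, -82✗, 98✓, 12✓
= [-50, 29, 30, -26, -3, 98, 12]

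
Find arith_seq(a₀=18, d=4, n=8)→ [18, 22, 26, 30, 34, 38, 42, 46]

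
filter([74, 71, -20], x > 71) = [74]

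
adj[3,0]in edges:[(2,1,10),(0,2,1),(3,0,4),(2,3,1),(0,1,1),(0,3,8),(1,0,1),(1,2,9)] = 4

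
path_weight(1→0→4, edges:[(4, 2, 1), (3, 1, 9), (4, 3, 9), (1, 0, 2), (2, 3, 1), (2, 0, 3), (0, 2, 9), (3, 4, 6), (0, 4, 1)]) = 3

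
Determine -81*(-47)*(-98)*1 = -373086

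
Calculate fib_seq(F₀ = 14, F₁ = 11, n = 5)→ F_2 = F_1 + F_0 = 25
F_3 = F_2 + F_1 = 36
F_4 = F_3 + F_2 = 61
= [14, 11, 25, 36, 61]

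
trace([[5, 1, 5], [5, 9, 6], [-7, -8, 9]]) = diagonal: 5 + 9 + 9
= 23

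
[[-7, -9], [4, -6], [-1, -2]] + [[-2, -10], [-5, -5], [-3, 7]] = [[-9, -19], [-1, -11], [-4, 5]]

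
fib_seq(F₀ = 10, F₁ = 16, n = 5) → [10, 16, 26, 42, 68]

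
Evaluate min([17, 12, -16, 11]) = -16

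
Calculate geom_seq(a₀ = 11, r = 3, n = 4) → [11, 33, 99, 297]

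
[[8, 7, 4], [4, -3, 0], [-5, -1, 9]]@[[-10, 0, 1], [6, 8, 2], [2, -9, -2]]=C[0][0] = (8)*(-10) + (7)*(6) + (4)*(2) = -30
C[0][1] = (8)*(0) + (7)*(8) + (4)*(-9) = 20
C[0][2] = (8)*(1) + (7)*(2) + (4)*(-2) = 14
C[1][0] = (4)*(-10) + (-3)*(6) + (0)*(2) = -58
C[1][1] = (4)*(0) + (-3)*(8) + (0)*(-9) = -24
C[1][2] = (4)*(1) + (-3)*(2) + (0)*(-2) = -2
... (3 more cells)
= [[-30, 20, 14], [-58, -24, -2], [62, -89, -25]]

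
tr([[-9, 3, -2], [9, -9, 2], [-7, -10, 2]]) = diagonal: (-9) + (-9) + 2
= -16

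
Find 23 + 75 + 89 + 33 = 220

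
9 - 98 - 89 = -178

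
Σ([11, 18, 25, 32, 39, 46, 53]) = 224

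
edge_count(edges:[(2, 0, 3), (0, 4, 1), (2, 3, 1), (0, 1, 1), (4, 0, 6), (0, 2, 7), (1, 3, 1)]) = 7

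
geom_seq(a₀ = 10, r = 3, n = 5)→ a_0 = 10*3^0 = 10
a_1 = 10*3^1 = 30
a_2 = 10*3^2 = 90
...
= [10, 30, 90, 270, 810]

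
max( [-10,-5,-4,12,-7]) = 12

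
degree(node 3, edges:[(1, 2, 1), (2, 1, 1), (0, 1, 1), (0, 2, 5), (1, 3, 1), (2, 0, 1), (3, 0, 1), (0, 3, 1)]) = incident: (1,3), (3,0), (0,3)
= 3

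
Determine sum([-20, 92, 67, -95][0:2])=slice → [-20, 92]
(-20) + 92
= 72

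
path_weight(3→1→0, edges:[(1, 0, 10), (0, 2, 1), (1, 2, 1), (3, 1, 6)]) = 16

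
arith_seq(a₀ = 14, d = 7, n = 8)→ a_0 = 14 + 0*7 = 14
a_1 = 14 + 1*7 = 21
a_2 = 14 + 2*7 = 28
...
= [14, 21, 28, 35, 42, 49, 56, 63]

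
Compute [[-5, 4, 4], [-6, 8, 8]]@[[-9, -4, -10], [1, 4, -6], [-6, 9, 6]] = C[0][0] = (-5)*(-9) + (4)*(1) + (4)*(-6) = 25
C[0][1] = (-5)*(-4) + (4)*(4) + (4)*(9) = 72
C[0][2] = (-5)*(-10) + (4)*(-6) + (4)*(6) = 50
C[1][0] = (-6)*(-9) + (8)*(1) + (8)*(-6) = 14
C[1][1] = (-6)*(-4) + (8)*(4) + (8)*(9) = 128
C[1][2] = (-6)*(-10) + (8)*(-6) + (8)*(6) = 60
= [[25, 72, 50], [14, 128, 60]]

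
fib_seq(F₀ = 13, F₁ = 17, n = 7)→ F_2 = F_1 + F_0 = 30
F_3 = F_2 + F_1 = 47
F_4 = F_3 + F_2 = 77
...
= [13, 17, 30, 47, 77, 124, 201]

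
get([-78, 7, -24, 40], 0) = -78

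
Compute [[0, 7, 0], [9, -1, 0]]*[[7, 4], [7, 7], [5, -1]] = C[0][0] = (0)*(7) + (7)*(7) + (0)*(5) = 49
C[0][1] = (0)*(4) + (7)*(7) + (0)*(-1) = 49
C[1][0] = (9)*(7) + (-1)*(7) + (0)*(5) = 56
C[1][1] = (9)*(4) + (-1)*(7) + (0)*(-1) = 29
= [[49, 49], [56, 29]]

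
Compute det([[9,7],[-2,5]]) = (9)*(5) - (7)*(-2)
= 59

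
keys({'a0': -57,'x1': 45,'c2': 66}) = ['a0', 'x1', 'c2']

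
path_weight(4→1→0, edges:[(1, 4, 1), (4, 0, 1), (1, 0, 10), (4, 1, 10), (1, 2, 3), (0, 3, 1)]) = w(4→1)=10 + w(1→0)=10
= 20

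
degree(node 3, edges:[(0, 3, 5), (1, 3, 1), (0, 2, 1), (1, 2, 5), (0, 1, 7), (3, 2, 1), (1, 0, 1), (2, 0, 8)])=incident: (0,3), (1,3), (3,2)
= 3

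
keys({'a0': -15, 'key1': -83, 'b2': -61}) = ['a0', 'key1', 'b2']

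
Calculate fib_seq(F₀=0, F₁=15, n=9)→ F_2 = F_1 + F_0 = 15
F_3 = F_2 + F_1 = 30
F_4 = F_3 + F_2 = 45
...
= [0, 15, 15, 30, 45, 75, 120, 195, 315]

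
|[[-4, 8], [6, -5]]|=-28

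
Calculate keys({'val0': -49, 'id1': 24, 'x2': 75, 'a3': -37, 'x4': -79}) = ['val0', 'id1', 'x2', 'a3', 'x4']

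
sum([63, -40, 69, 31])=123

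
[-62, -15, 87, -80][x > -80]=keep x where x > -80: -62✓, -15✓, 87✓, -80✗
= [-62, -15, 87]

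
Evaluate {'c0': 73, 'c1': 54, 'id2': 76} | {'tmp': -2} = {'c0': 73, 'c1': 54, 'id2': 76, 'tmp': -2}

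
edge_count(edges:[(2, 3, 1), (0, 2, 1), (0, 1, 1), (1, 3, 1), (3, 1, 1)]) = 5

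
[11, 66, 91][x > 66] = keep x where x > 66: 11✗, 66✗, 91✓
= [91]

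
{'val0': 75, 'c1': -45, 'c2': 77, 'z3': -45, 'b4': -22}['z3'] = -45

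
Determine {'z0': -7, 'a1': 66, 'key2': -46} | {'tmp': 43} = {'z0': -7, 'a1': 66, 'key2': -46, 'tmp': 43}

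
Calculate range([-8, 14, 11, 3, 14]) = 22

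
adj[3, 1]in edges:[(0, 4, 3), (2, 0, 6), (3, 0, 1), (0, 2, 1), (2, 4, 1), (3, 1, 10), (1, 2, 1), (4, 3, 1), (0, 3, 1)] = 10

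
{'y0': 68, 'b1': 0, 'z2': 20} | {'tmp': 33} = {'y0': 68, 'b1': 0, 'z2': 20, 'tmp': 33}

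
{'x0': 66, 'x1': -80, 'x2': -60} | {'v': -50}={'x0': 66, 'x1': -80, 'x2': -60, 'v': -50}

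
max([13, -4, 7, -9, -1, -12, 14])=14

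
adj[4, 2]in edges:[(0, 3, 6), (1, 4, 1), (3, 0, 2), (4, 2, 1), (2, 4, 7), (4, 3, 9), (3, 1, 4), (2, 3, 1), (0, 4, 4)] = 1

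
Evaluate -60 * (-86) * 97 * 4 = 2002080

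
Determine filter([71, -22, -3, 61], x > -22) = keep x where x > -22: 71✓, -22✗, -3✓, 61✓
= [71, -3, 61]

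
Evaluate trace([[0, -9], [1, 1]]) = diagonal: 0 + 1
= 1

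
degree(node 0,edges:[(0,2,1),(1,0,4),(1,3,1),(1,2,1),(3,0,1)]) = incident: (0,2), (1,0), (3,0)
= 3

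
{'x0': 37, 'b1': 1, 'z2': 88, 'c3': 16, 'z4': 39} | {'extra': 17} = {'x0': 37, 'b1': 1, 'z2': 88, 'c3': 16, 'z4': 39, 'extra': 17}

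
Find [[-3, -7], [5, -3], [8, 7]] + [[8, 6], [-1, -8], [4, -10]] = [[5, -1], [4, -11], [12, -3]]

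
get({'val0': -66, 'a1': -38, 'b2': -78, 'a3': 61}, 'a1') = -38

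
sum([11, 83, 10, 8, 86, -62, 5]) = 11 + 83 + 10 + 8 + 86 + (-62) + 5
= 141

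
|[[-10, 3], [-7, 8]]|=-59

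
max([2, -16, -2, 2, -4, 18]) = 18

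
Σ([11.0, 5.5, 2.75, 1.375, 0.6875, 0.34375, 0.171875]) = 21.828125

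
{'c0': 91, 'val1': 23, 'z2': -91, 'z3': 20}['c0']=91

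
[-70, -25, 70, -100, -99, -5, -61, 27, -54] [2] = 70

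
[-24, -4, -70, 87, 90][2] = -70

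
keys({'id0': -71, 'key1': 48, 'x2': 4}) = ['id0', 'key1', 'x2']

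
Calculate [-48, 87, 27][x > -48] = keep x where x > -48: -48✗, 87✓, 27✓
= [87, 27]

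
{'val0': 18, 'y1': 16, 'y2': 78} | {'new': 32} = {'val0': 18, 'y1': 16, 'y2': 78, 'new': 32}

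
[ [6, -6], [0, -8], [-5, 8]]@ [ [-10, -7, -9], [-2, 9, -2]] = C[0][0] = (6)*(-10) + (-6)*(-2) = -48
C[0][1] = (6)*(-7) + (-6)*(9) = -96
C[0][2] = (6)*(-9) + (-6)*(-2) = -42
C[1][0] = (0)*(-10) + (-8)*(-2) = 16
C[1][1] = (0)*(-7) + (-8)*(9) = -72
C[1][2] = (0)*(-9) + (-8)*(-2) = 16
... (3 more cells)
= [[-48, -96, -42], [16, -72, 16], [34, 107, 29]]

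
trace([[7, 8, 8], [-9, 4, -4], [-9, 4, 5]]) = diagonal: 7 + 4 + 5
= 16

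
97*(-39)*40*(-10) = 1513200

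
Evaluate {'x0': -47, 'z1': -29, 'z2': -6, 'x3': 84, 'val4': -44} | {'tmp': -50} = {'x0': -47, 'z1': -29, 'z2': -6, 'x3': 84, 'val4': -44, 'tmp': -50}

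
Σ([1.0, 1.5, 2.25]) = 4.75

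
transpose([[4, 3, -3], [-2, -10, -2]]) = [[4, -2], [3, -10], [-3, -2]]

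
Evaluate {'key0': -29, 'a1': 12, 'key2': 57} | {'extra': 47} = {'key0': -29, 'a1': 12, 'key2': 57, 'extra': 47}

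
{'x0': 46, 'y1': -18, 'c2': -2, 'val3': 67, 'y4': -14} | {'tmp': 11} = {'x0': 46, 'y1': -18, 'c2': -2, 'val3': 67, 'y4': -14, 'tmp': 11}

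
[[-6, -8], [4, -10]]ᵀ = [[-6, 4], [-8, -10]]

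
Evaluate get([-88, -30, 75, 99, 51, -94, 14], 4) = 51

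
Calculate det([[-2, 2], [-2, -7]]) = (-2)*(-7) - (2)*(-2)
= 18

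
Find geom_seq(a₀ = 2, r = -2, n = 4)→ a_0 = 2*(-2)^0 = 2
a_1 = 2*(-2)^1 = -4
a_2 = 2*(-2)^2 = 8
...
= [2, -4, 8, -16]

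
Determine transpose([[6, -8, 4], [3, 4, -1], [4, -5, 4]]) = [[6, 3, 4], [-8, 4, -5], [4, -1, 4]]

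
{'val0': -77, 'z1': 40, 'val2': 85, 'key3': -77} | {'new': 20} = {'val0': -77, 'z1': 40, 'val2': 85, 'key3': -77, 'new': 20}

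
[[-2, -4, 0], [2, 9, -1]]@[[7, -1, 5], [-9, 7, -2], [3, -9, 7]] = C[0][0] = (-2)*(7) + (-4)*(-9) + (0)*(3) = 22
C[0][1] = (-2)*(-1) + (-4)*(7) + (0)*(-9) = -26
C[0][2] = (-2)*(5) + (-4)*(-2) + (0)*(7) = -2
C[1][0] = (2)*(7) + (9)*(-9) + (-1)*(3) = -70
C[1][1] = (2)*(-1) + (9)*(7) + (-1)*(-9) = 70
C[1][2] = (2)*(5) + (9)*(-2) + (-1)*(7) = -15
= [[22, -26, -2], [-70, 70, -15]]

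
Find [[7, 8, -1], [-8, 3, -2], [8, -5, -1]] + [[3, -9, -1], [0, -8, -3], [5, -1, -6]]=[[10, -1, -2], [-8, -5, -5], [13, -6, -7]]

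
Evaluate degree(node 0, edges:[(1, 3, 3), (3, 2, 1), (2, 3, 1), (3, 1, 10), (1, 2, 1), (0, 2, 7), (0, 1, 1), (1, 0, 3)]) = incident: (0,2), (0,1), (1,0)
= 3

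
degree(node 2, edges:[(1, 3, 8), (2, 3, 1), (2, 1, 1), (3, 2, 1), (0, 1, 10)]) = incident: (2,3), (2,1), (3,2)
= 3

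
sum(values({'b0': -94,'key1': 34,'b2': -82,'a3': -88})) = -230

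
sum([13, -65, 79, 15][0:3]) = slice → [13, -65, 79]
13 + (-65) + 79
= 27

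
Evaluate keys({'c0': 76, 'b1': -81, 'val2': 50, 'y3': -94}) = ['c0', 'b1', 'val2', 'y3']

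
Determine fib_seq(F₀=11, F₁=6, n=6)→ [11, 6, 17, 23, 40, 63]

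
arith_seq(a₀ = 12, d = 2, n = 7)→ a_0 = 12 + 0*2 = 12
a_1 = 12 + 1*2 = 14
a_2 = 12 + 2*2 = 16
...
= [12, 14, 16, 18, 20, 22, 24]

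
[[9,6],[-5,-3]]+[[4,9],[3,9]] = [[13, 15], [-2, 6]]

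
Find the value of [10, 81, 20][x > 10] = [81, 20]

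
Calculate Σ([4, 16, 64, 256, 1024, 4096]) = 5460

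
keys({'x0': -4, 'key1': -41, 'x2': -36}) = ['x0', 'key1', 'x2']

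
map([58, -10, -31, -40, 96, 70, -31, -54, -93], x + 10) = 58+10=68, -10+10=0, -31+10=-21, -40+10=-30, 96+10=106, 70+10=80, -31+10=-21, -54+10=-44, -93+10=-83
= [68, 0, -21, -30, 106, 80, -21, -44, -83]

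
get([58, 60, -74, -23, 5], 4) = 5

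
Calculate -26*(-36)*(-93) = -87048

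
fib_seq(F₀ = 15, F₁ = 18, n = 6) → [15, 18, 33, 51, 84, 135]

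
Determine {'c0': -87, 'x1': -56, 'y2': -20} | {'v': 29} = {'c0': -87, 'x1': -56, 'y2': -20, 'v': 29}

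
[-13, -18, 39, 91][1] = -18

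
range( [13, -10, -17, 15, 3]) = 32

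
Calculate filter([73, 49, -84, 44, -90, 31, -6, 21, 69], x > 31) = keep x where x > 31: 73✓, 49✓, -84✗, 44✓, -90✗, 31✗, -6✗, 21✗, 69✓
= [73, 49, 44, 69]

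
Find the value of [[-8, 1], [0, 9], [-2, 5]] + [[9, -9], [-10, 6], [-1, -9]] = [[1, -8], [-10, 15], [-3, -4]]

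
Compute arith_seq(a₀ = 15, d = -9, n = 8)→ [15, 6, -3, -12, -21, -30, -39, -48]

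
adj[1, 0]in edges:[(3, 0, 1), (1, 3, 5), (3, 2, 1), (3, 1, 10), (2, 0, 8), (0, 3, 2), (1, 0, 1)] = 1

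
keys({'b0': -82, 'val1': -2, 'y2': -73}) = ['b0', 'val1', 'y2']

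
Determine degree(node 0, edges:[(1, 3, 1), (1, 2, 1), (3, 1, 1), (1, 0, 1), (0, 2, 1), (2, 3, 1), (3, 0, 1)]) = incident: (1,0), (0,2), (3,0)
= 3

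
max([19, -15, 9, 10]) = 19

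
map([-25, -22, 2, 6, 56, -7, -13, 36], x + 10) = -25+10=-15, -22+10=-12, 2+10=12, 6+10=16, 56+10=66, -7+10=3, -13+10=-3, 36+10=46
= [-15, -12, 12, 16, 66, 3, -3, 46]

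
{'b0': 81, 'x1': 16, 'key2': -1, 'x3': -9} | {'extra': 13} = {'b0': 81, 'x1': 16, 'key2': -1, 'x3': -9, 'extra': 13}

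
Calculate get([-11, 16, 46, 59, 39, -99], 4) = 39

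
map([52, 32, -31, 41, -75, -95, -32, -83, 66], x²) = [2704, 1024, 961, 1681, 5625, 9025, 1024, 6889, 4356]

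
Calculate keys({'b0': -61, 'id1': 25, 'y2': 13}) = ['b0', 'id1', 'y2']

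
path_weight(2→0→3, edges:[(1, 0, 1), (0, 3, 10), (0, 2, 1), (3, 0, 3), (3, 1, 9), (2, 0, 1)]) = w(2→0)=1 + w(0→3)=10
= 11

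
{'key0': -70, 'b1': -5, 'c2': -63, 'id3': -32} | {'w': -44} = {'key0': -70, 'b1': -5, 'c2': -63, 'id3': -32, 'w': -44}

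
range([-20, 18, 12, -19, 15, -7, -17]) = 38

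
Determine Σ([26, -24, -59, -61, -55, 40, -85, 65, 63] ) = -90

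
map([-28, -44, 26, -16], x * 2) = -28*2=-56, -44*2=-88, 26*2=52, -16*2=-32
= [-56, -88, 52, -32]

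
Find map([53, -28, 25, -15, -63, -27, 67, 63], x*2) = [106, -56, 50, -30, -126, -54, 134, 126]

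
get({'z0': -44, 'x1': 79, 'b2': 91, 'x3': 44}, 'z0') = -44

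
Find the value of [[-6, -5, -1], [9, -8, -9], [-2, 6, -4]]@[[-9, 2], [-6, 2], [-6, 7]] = [[90, -29], [21, -61], [6, -20]]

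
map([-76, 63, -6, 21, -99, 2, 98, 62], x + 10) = -76+10=-66, 63+10=73, -6+10=4, 21+10=31, -99+10=-89, 2+10=12, 98+10=108, 62+10=72
= [-66, 73, 4, 31, -89, 12, 108, 72]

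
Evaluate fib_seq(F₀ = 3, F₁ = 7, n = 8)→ F_2 = F_1 + F_0 = 10
F_3 = F_2 + F_1 = 17
F_4 = F_3 + F_2 = 27
...
= [3, 7, 10, 17, 27, 44, 71, 115]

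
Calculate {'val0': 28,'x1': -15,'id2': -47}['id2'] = -47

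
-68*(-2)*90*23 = 281520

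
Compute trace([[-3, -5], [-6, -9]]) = diagonal: (-3) + (-9)
= -12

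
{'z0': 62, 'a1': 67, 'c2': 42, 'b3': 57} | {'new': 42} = {'z0': 62, 'a1': 67, 'c2': 42, 'b3': 57, 'new': 42}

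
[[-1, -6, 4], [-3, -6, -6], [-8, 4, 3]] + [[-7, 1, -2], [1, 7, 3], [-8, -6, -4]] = [[-8, -5, 2], [-2, 1, -3], [-16, -2, -1]]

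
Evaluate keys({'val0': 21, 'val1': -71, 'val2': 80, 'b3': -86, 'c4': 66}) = ['val0', 'val1', 'val2', 'b3', 'c4']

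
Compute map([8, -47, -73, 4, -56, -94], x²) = [64, 2209, 5329, 16, 3136, 8836]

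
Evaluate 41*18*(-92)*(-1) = 67896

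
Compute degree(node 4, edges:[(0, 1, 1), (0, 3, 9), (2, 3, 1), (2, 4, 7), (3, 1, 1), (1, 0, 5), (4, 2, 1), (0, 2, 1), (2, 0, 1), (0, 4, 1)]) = 3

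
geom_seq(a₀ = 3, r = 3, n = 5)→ [3, 9, 27, 81, 243]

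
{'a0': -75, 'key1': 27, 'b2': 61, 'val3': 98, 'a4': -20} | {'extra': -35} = {'a0': -75, 'key1': 27, 'b2': 61, 'val3': 98, 'a4': -20, 'extra': -35}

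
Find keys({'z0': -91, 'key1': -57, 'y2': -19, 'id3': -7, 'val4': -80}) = ['z0', 'key1', 'y2', 'id3', 'val4']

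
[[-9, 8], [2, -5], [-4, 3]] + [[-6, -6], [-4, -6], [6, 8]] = [[-15, 2], [-2, -11], [2, 11]]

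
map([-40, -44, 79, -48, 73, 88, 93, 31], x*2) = -40*2=-80, -44*2=-88, 79*2=158, -48*2=-96, 73*2=146, 88*2=176, 93*2=186, 31*2=62
= [-80, -88, 158, -96, 146, 176, 186, 62]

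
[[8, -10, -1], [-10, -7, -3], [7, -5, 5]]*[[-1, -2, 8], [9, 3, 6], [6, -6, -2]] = C[0][0] = (8)*(-1) + (-10)*(9) + (-1)*(6) = -104
C[0][1] = (8)*(-2) + (-10)*(3) + (-1)*(-6) = -40
C[0][2] = (8)*(8) + (-10)*(6) + (-1)*(-2) = 6
C[1][0] = (-10)*(-1) + (-7)*(9) + (-3)*(6) = -71
C[1][1] = (-10)*(-2) + (-7)*(3) + (-3)*(-6) = 17
C[1][2] = (-10)*(8) + (-7)*(6) + (-3)*(-2) = -116
... (3 more cells)
= [[-104, -40, 6], [-71, 17, -116], [-22, -59, 16]]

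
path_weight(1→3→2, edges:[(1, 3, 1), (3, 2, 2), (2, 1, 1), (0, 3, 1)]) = w(1→3)=1 + w(3→2)=2
= 3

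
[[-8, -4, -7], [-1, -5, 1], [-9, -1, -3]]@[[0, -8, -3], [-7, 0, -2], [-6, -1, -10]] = C[0][0] = (-8)*(0) + (-4)*(-7) + (-7)*(-6) = 70
C[0][1] = (-8)*(-8) + (-4)*(0) + (-7)*(-1) = 71
C[0][2] = (-8)*(-3) + (-4)*(-2) + (-7)*(-10) = 102
C[1][0] = (-1)*(0) + (-5)*(-7) + (1)*(-6) = 29
C[1][1] = (-1)*(-8) + (-5)*(0) + (1)*(-1) = 7
C[1][2] = (-1)*(-3) + (-5)*(-2) + (1)*(-10) = 3
... (3 more cells)
= [[70, 71, 102], [29, 7, 3], [25, 75, 59]]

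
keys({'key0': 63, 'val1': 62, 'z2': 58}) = ['key0', 'val1', 'z2']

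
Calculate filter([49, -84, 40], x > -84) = keep x where x > -84: 49✓, -84✗, 40✓
= [49, 40]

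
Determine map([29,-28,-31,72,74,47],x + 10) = 29+10=39, -28+10=-18, -31+10=-21, 72+10=82, 74+10=84, 47+10=57
= [39, -18, -21, 82, 84, 57]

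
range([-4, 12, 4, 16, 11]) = 20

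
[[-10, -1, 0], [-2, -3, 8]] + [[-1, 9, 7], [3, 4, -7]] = [[-11, 8, 7], [1, 1, 1]]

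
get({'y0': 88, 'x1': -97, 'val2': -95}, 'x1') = -97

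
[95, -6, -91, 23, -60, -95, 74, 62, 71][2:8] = [-91, 23, -60, -95, 74, 62]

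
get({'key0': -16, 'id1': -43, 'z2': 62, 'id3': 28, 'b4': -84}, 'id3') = 28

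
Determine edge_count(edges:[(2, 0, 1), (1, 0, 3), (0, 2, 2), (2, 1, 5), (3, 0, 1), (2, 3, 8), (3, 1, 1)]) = 7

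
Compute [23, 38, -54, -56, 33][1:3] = [38, -54]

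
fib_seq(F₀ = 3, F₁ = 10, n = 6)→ F_2 = F_1 + F_0 = 13
F_3 = F_2 + F_1 = 23
F_4 = F_3 + F_2 = 36
...
= [3, 10, 13, 23, 36, 59]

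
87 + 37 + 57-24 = 157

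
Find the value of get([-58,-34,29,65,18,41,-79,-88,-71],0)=-58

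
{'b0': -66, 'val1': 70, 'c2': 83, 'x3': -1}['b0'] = -66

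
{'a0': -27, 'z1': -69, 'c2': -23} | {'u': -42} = {'a0': -27, 'z1': -69, 'c2': -23, 'u': -42}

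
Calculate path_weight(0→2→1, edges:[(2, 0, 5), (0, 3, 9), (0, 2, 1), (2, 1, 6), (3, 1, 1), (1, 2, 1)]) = w(0→2)=1 + w(2→1)=6
= 7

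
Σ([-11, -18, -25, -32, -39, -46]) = -171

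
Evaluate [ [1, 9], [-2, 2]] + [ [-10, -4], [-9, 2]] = [[-9, 5], [-11, 4]]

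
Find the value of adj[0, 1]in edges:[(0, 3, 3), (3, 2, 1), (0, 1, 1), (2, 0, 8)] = 1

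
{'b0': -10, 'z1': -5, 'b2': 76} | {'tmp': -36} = {'b0': -10, 'z1': -5, 'b2': 76, 'tmp': -36}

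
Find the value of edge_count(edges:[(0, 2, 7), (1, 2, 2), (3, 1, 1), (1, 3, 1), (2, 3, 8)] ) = 5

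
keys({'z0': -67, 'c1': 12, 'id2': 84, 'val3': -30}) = ['z0', 'c1', 'id2', 'val3']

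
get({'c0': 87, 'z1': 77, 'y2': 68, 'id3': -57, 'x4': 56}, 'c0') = 87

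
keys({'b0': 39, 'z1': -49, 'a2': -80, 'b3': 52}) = ['b0', 'z1', 'a2', 'b3']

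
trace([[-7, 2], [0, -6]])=-13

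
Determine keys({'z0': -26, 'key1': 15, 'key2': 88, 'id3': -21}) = ['z0', 'key1', 'key2', 'id3']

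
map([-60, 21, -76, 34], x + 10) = -60+10=-50, 21+10=31, -76+10=-66, 34+10=44
= [-50, 31, -66, 44]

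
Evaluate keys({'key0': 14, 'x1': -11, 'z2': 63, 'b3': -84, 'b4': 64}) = ['key0', 'x1', 'z2', 'b3', 'b4']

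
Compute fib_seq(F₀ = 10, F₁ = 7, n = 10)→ [10, 7, 17, 24, 41, 65, 106, 171, 277, 448]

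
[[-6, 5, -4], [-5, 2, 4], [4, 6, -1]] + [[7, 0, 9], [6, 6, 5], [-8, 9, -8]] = [[1, 5, 5], [1, 8, 9], [-4, 15, -9]]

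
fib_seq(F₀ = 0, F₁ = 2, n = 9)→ [0, 2, 2, 4, 6, 10, 16, 26, 42]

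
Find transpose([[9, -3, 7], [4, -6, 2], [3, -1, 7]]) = [[9, 4, 3], [-3, -6, -1], [7, 2, 7]]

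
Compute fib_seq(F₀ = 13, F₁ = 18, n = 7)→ [13, 18, 31, 49, 80, 129, 209]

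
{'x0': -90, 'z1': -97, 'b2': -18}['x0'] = -90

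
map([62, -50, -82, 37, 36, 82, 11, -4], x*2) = [124, -100, -164, 74, 72, 164, 22, -8]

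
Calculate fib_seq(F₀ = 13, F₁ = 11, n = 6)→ [13, 11, 24, 35, 59, 94]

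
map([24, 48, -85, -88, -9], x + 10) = 24+10=34, 48+10=58, -85+10=-75, -88+10=-78, -9+10=1
= [34, 58, -75, -78, 1]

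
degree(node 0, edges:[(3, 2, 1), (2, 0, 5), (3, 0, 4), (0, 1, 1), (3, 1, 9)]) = incident: (2,0), (3,0), (0,1)
= 3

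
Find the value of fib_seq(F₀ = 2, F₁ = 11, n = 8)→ F_2 = F_1 + F_0 = 13
F_3 = F_2 + F_1 = 24
F_4 = F_3 + F_2 = 37
...
= [2, 11, 13, 24, 37, 61, 98, 159]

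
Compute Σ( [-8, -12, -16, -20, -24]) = (-8) + (-12) + (-16) + (-20) + (-24)
= -80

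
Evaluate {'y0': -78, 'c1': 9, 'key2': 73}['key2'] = 73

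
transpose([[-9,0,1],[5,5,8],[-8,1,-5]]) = [[-9, 5, -8], [0, 5, 1], [1, 8, -5]]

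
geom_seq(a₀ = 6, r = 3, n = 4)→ [6, 18, 54, 162]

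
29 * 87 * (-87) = -219501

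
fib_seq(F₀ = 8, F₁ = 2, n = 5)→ F_2 = F_1 + F_0 = 10
F_3 = F_2 + F_1 = 12
F_4 = F_3 + F_2 = 22
= [8, 2, 10, 12, 22]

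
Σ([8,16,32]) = 56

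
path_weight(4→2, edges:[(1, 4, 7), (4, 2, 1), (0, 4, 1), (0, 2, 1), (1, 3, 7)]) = 1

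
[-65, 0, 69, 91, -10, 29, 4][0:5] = [-65, 0, 69, 91, -10]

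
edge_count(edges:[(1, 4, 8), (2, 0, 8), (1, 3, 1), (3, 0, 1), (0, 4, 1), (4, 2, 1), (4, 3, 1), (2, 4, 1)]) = 8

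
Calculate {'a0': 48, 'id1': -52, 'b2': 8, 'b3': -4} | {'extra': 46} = {'a0': 48, 'id1': -52, 'b2': 8, 'b3': -4, 'extra': 46}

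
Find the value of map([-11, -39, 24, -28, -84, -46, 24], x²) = [121, 1521, 576, 784, 7056, 2116, 576]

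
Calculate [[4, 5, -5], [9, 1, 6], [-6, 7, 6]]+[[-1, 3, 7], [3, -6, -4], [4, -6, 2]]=[[3, 8, 2], [12, -5, 2], [-2, 1, 8]]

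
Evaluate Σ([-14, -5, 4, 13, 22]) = (-14) + (-5) + 4 + 13 + 22
= 20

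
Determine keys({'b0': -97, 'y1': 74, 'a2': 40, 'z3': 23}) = ['b0', 'y1', 'a2', 'z3']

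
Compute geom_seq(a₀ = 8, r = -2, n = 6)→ a_0 = 8*(-2)^0 = 8
a_1 = 8*(-2)^1 = -16
a_2 = 8*(-2)^2 = 32
...
= [8, -16, 32, -64, 128, -256]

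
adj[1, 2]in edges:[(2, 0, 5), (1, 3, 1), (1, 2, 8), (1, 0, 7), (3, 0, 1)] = 8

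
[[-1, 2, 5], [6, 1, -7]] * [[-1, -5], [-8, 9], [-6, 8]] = C[0][0] = (-1)*(-1) + (2)*(-8) + (5)*(-6) = -45
C[0][1] = (-1)*(-5) + (2)*(9) + (5)*(8) = 63
C[1][0] = (6)*(-1) + (1)*(-8) + (-7)*(-6) = 28
C[1][1] = (6)*(-5) + (1)*(9) + (-7)*(8) = -77
= [[-45, 63], [28, -77]]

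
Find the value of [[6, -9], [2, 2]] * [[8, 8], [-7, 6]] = C[0][0] = (6)*(8) + (-9)*(-7) = 111
C[0][1] = (6)*(8) + (-9)*(6) = -6
C[1][0] = (2)*(8) + (2)*(-7) = 2
C[1][1] = (2)*(8) + (2)*(6) = 28
= [[111, -6], [2, 28]]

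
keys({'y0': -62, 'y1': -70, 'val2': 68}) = ['y0', 'y1', 'val2']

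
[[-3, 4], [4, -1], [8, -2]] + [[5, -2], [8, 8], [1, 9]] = [[2, 2], [12, 7], [9, 7]]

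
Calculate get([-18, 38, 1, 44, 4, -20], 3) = 44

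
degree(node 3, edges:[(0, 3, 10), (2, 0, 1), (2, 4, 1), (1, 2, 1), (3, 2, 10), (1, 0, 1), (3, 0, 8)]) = incident: (0,3), (3,2), (3,0)
= 3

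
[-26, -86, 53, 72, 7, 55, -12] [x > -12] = keep x where x > -12: -26✗, -86✗, 53✓, 72✓, 7✓, 55✓, -12✗
= [53, 72, 7, 55]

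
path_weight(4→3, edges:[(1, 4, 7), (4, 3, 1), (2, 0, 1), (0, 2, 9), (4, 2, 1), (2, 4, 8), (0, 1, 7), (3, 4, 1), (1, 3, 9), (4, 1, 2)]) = 1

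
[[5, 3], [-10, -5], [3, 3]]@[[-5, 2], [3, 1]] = [[-16, 13], [35, -25], [-6, 9]]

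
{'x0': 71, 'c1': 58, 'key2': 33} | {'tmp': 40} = {'x0': 71, 'c1': 58, 'key2': 33, 'tmp': 40}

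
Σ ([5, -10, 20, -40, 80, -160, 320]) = 215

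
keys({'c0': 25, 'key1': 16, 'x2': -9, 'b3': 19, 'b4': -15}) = ['c0', 'key1', 'x2', 'b3', 'b4']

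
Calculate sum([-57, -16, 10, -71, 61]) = (-57) + (-16) + 10 + (-71) + 61
= -73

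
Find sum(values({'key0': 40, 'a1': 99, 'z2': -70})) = 40 + 99 + (-70)
= 69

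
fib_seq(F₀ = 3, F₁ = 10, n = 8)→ F_2 = F_1 + F_0 = 13
F_3 = F_2 + F_1 = 23
F_4 = F_3 + F_2 = 36
...
= [3, 10, 13, 23, 36, 59, 95, 154]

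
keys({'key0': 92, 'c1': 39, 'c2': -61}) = ['key0', 'c1', 'c2']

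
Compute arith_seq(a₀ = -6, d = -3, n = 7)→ [-6, -9, -12, -15, -18, -21, -24]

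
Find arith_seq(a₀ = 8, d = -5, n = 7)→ [8, 3, -2, -7, -12, -17, -22]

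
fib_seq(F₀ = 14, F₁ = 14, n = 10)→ [14, 14, 28, 42, 70, 112, 182, 294, 476, 770]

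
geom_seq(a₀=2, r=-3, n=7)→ a_0 = 2*(-3)^0 = 2
a_1 = 2*(-3)^1 = -6
a_2 = 2*(-3)^2 = 18
...
= [2, -6, 18, -54, 162, -486, 1458]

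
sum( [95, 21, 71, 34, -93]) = 95 + 21 + 71 + 34 + (-93)
= 128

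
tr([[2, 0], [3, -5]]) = diagonal: 2 + (-5)
= -3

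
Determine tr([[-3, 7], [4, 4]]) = diagonal: (-3) + 4
= 1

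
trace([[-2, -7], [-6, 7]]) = diagonal: (-2) + 7
= 5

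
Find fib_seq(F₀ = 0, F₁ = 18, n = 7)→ [0, 18, 18, 36, 54, 90, 144]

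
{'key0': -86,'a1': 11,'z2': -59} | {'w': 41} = {'key0': -86, 'a1': 11, 'z2': -59, 'w': 41}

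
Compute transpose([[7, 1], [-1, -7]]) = [[7, -1], [1, -7]]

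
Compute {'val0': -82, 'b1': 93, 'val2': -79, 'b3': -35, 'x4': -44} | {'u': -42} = {'val0': -82, 'b1': 93, 'val2': -79, 'b3': -35, 'x4': -44, 'u': -42}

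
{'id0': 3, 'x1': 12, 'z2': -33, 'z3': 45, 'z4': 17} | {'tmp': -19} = {'id0': 3, 'x1': 12, 'z2': -33, 'z3': 45, 'z4': 17, 'tmp': -19}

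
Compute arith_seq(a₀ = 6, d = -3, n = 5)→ a_0 = 6 + 0*-3 = 6
a_1 = 6 + 1*-3 = 3
a_2 = 6 + 2*-3 = 0
...
= [6, 3, 0, -3, -6]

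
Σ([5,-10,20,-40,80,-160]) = 5 + -10 + 20 + -40 + 80 + -160
= -105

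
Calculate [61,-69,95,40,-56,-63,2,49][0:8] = [61, -69, 95, 40, -56, -63, 2, 49]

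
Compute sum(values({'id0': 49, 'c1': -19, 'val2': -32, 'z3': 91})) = 89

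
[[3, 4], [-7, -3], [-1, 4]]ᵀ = [[3, -7, -1], [4, -3, 4]]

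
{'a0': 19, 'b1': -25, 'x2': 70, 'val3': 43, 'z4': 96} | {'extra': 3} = {'a0': 19, 'b1': -25, 'x2': 70, 'val3': 43, 'z4': 96, 'extra': 3}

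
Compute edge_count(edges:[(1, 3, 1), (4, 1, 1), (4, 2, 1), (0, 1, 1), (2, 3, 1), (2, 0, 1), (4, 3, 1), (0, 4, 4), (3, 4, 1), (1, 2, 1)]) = 10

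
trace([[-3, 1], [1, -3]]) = diagonal: (-3) + (-3)
= -6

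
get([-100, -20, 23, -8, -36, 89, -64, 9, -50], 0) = -100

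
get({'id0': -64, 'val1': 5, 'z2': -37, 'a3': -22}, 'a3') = -22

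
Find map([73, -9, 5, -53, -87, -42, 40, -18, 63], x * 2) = 73*2=146, -9*2=-18, 5*2=10, -53*2=-106, -87*2=-174, -42*2=-84, 40*2=80, -18*2=-36, 63*2=126
= [146, -18, 10, -106, -174, -84, 80, -36, 126]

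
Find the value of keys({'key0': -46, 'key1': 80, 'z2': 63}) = ['key0', 'key1', 'z2']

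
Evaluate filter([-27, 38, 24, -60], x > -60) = [-27, 38, 24]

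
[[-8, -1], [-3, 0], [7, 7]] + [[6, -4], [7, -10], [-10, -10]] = [[-2, -5], [4, -10], [-3, -3]]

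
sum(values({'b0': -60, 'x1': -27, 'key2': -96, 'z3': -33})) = -216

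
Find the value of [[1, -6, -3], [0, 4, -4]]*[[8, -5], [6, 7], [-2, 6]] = C[0][0] = (1)*(8) + (-6)*(6) + (-3)*(-2) = -22
C[0][1] = (1)*(-5) + (-6)*(7) + (-3)*(6) = -65
C[1][0] = (0)*(8) + (4)*(6) + (-4)*(-2) = 32
C[1][1] = (0)*(-5) + (4)*(7) + (-4)*(6) = 4
= [[-22, -65], [32, 4]]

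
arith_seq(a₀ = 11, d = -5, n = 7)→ [11, 6, 1, -4, -9, -14, -19]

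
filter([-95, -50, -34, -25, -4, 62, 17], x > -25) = keep x where x > -25: -95✗, -50✗, -34✗, -25✗, -4✓, 62✓, 17✓
= [-4, 62, 17]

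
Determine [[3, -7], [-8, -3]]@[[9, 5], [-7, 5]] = C[0][0] = (3)*(9) + (-7)*(-7) = 76
C[0][1] = (3)*(5) + (-7)*(5) = -20
C[1][0] = (-8)*(9) + (-3)*(-7) = -51
C[1][1] = (-8)*(5) + (-3)*(5) = -55
= [[76, -20], [-51, -55]]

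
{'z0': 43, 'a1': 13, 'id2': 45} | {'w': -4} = {'z0': 43, 'a1': 13, 'id2': 45, 'w': -4}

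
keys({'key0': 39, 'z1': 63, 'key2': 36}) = ['key0', 'z1', 'key2']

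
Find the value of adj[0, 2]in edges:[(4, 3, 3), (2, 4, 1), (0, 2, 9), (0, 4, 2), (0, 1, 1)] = 9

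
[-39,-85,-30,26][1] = -85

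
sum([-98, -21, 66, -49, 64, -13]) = (-98) + (-21) + 66 + (-49) + 64 + (-13)
= -51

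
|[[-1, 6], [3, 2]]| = -20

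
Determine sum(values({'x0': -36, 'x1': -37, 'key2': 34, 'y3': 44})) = (-36) + (-37) + 34 + 44
= 5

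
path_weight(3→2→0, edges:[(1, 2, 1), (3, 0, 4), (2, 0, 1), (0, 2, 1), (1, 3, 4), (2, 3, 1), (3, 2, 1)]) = 2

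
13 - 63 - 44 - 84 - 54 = -232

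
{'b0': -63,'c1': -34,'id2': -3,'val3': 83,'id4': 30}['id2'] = -3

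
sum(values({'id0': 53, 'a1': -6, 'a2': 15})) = 53 + (-6) + 15
= 62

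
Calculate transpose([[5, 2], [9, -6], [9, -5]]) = [[5, 9, 9], [2, -6, -5]]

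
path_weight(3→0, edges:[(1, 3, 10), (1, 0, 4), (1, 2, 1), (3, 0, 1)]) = 1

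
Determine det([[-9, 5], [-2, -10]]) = 100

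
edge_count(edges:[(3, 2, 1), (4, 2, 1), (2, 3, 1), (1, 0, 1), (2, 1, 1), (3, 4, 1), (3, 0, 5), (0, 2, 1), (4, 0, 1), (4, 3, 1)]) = 10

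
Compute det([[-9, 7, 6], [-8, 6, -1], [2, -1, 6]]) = -17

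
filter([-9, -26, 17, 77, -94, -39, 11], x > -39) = keep x where x > -39: -9✓, -26✓, 17✓, 77✓, -94✗, -39✗, 11✓
= [-9, -26, 17, 77, 11]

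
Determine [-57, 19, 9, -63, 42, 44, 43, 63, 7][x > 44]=[63]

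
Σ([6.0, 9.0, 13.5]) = 6.0 + 9.0 + 13.5
= 28.5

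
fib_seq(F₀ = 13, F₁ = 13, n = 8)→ [13, 13, 26, 39, 65, 104, 169, 273]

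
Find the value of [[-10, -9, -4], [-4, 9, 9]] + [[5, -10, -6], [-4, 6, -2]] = [[-5, -19, -10], [-8, 15, 7]]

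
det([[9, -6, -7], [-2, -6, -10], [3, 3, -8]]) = 894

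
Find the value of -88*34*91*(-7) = 1905904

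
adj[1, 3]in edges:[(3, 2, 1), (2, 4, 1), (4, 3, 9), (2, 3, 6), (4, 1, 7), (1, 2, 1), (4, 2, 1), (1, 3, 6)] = 6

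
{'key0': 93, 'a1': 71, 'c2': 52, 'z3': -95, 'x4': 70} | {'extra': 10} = {'key0': 93, 'a1': 71, 'c2': 52, 'z3': -95, 'x4': 70, 'extra': 10}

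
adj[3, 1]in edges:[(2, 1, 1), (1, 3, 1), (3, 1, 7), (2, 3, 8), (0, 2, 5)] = 7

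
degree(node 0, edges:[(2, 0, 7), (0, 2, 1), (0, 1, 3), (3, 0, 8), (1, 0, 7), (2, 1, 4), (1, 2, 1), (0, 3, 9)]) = incident: (2,0), (0,2), (0,1), (3,0), (1,0), (0,3)
= 6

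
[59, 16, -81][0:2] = [59, 16]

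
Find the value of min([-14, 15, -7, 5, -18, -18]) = -18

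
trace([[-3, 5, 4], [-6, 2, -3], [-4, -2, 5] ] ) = diagonal: (-3) + 2 + 5
= 4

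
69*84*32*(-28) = -5193216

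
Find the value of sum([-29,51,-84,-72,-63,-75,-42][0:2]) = slice → [-29, 51]
(-29) + 51
= 22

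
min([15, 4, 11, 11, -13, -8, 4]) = -13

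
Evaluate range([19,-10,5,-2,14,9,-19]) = 38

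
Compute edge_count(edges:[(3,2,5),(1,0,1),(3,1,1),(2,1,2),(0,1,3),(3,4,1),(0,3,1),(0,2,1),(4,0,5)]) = 9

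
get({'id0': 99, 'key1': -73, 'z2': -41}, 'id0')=99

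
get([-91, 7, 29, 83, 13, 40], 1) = 7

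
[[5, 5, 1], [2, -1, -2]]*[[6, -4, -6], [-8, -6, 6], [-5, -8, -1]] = [[-15, -58, -1], [30, 14, -16]]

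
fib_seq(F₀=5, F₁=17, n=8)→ F_2 = F_1 + F_0 = 22
F_3 = F_2 + F_1 = 39
F_4 = F_3 + F_2 = 61
...
= [5, 17, 22, 39, 61, 100, 161, 261]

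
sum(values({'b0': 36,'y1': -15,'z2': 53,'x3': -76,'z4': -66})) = -68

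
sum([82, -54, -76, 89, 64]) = 105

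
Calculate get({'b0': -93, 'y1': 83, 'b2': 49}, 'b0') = -93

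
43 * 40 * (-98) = -168560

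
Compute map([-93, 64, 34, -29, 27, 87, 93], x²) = [8649, 4096, 1156, 841, 729, 7569, 8649]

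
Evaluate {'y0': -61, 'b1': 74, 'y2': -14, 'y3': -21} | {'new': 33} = {'y0': -61, 'b1': 74, 'y2': -14, 'y3': -21, 'new': 33}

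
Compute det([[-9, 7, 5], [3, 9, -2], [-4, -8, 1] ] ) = 158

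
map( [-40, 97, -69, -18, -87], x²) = [1600, 9409, 4761, 324, 7569]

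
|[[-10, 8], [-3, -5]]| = (-10)*(-5) - (8)*(-3)
= 74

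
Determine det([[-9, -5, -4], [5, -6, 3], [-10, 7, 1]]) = (1)*(-9)*det([[-6, 3], [7, 1]]) + (-1)*(-5)*det([[5, 3], [-10, 1]]) + (1)*(-4)*det([[5, -6], [-10, 7]])
= 243 + 175 + 100
= 518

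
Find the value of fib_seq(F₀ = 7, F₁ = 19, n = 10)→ F_2 = F_1 + F_0 = 26
F_3 = F_2 + F_1 = 45
F_4 = F_3 + F_2 = 71
...
= [7, 19, 26, 45, 71, 116, 187, 303, 490, 793]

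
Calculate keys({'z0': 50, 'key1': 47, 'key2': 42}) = ['z0', 'key1', 'key2']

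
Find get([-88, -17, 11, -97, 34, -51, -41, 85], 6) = -41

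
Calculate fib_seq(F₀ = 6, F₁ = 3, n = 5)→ F_2 = F_1 + F_0 = 9
F_3 = F_2 + F_1 = 12
F_4 = F_3 + F_2 = 21
= [6, 3, 9, 12, 21]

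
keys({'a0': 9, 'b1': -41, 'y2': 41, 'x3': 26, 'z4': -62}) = ['a0', 'b1', 'y2', 'x3', 'z4']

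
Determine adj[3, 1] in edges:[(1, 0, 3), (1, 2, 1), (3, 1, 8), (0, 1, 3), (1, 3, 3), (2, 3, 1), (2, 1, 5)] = 8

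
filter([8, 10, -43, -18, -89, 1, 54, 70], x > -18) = [8, 10, 1, 54, 70]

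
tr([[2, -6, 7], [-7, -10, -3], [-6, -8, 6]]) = diagonal: 2 + (-10) + 6
= -2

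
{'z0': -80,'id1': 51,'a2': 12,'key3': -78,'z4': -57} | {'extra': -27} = {'z0': -80, 'id1': 51, 'a2': 12, 'key3': -78, 'z4': -57, 'extra': -27}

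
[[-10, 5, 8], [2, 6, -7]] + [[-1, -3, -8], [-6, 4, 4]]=[[-11, 2, 0], [-4, 10, -3]]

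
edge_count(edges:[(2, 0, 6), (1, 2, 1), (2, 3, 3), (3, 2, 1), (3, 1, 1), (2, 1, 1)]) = 6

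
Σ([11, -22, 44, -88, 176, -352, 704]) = 11 + -22 + 44 + -88 + 176 + -352 + 704
= 473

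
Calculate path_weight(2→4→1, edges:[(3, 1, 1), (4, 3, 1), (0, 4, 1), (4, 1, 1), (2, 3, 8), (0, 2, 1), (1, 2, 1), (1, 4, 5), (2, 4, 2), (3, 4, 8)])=w(2→4)=2 + w(4→1)=1
= 3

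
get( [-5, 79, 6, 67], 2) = 6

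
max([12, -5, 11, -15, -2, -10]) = 12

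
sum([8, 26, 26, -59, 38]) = 39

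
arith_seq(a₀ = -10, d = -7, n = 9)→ a_0 = -10 + 0*-7 = -10
a_1 = -10 + 1*-7 = -17
a_2 = -10 + 2*-7 = -24
...
= [-10, -17, -24, -31, -38, -45, -52, -59, -66]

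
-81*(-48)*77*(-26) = -7783776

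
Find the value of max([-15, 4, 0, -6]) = 4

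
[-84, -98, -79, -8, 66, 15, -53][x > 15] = keep x where x > 15: -84✗, -98✗, -79✗, -8✗, 66✓, 15✗, -53✗
= [66]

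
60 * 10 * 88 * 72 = 3801600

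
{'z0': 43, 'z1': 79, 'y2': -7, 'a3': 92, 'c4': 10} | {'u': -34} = {'z0': 43, 'z1': 79, 'y2': -7, 'a3': 92, 'c4': 10, 'u': -34}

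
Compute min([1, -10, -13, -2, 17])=-13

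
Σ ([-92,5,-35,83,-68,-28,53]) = -82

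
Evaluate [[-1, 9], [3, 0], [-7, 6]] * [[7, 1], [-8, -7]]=[[-79, -64], [21, 3], [-97, -49]]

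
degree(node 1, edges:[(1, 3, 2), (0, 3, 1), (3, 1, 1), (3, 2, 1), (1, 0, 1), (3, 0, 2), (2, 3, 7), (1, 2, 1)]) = 4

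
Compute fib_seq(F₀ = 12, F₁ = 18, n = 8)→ F_2 = F_1 + F_0 = 30
F_3 = F_2 + F_1 = 48
F_4 = F_3 + F_2 = 78
...
= [12, 18, 30, 48, 78, 126, 204, 330]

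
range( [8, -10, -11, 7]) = 19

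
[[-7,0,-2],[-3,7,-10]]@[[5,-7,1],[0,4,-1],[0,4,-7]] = [[-35, 41, 7], [-15, 9, 60]]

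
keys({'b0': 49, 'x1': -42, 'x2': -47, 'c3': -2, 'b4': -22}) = ['b0', 'x1', 'x2', 'c3', 'b4']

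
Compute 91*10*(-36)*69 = -2260440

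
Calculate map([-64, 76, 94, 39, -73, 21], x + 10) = -64+10=-54, 76+10=86, 94+10=104, 39+10=49, -73+10=-63, 21+10=31
= [-54, 86, 104, 49, -63, 31]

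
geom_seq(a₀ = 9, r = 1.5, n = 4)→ [9.0, 13.5, 20.25, 30.375]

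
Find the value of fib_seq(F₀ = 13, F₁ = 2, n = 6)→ F_2 = F_1 + F_0 = 15
F_3 = F_2 + F_1 = 17
F_4 = F_3 + F_2 = 32
...
= [13, 2, 15, 17, 32, 49]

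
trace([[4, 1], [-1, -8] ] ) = -4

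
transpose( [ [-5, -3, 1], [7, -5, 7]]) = [[-5, 7], [-3, -5], [1, 7]]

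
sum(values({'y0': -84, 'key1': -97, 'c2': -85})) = -266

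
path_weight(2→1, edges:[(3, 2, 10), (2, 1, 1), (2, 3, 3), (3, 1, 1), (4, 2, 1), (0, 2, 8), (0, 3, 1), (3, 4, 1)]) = 1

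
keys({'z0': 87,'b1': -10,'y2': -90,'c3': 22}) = ['z0', 'b1', 'y2', 'c3']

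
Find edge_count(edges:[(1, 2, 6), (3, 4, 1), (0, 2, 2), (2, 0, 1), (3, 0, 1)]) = 5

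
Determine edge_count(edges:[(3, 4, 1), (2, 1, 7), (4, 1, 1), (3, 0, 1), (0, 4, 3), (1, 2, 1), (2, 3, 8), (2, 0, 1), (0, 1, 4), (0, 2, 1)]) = 10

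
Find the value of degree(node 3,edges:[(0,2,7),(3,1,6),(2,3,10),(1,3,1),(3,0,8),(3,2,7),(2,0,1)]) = incident: (3,1), (2,3), (1,3), (3,0), (3,2)
= 5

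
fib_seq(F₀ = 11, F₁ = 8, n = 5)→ F_2 = F_1 + F_0 = 19
F_3 = F_2 + F_1 = 27
F_4 = F_3 + F_2 = 46
= [11, 8, 19, 27, 46]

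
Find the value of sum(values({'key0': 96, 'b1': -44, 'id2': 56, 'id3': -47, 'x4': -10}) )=96 + (-44) + 56 + (-47) + (-10)
= 51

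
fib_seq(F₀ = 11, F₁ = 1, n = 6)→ F_2 = F_1 + F_0 = 12
F_3 = F_2 + F_1 = 13
F_4 = F_3 + F_2 = 25
...
= [11, 1, 12, 13, 25, 38]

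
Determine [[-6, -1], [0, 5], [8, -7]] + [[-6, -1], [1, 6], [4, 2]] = [[-12, -2], [1, 11], [12, -5]]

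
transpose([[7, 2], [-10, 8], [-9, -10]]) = [[7, -10, -9], [2, 8, -10]]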